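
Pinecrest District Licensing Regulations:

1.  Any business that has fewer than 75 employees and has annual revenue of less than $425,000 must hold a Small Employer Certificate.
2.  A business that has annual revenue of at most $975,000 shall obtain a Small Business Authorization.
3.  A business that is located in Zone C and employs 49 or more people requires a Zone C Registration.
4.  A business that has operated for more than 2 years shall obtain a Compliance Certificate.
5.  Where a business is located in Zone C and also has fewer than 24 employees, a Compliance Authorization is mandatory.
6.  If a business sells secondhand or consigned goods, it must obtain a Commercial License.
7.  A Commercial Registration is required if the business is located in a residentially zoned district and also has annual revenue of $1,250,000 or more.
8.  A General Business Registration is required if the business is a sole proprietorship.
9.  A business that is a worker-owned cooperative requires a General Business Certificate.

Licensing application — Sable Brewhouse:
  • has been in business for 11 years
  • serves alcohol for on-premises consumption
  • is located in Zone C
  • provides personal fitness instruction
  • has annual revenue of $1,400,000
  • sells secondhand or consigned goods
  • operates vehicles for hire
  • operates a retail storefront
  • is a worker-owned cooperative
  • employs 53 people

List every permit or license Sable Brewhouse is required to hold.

Commercial License, Compliance Certificate, General Business Certificate, Zone C Registration

1. employees 53 < 75; revenue $1,400,000 ≥ $425,000 → Small Employer Certificate not required.
2. revenue $1,400,000 > $975,000 → Small Business Authorization not required.
3. is located in Zone C; employees 53 ≥ 49 → Zone C Registration required.
4. years in business 11 > 2 → Compliance Certificate required.
5. is located in Zone C; employees 53 ≥ 24 → Compliance Authorization not required.
6. sells secondhand or consigned goods → Commercial License required.
7. is located in Zone C (not: is located in a residentially zoned district); revenue $1,400,000 ≥ $1,250,000 → Commercial Registration not required.
8. is a worker-owned cooperative (not: is a sole proprietorship) → General Business Registration not required.
9. is a worker-owned cooperative → General Business Certificate required.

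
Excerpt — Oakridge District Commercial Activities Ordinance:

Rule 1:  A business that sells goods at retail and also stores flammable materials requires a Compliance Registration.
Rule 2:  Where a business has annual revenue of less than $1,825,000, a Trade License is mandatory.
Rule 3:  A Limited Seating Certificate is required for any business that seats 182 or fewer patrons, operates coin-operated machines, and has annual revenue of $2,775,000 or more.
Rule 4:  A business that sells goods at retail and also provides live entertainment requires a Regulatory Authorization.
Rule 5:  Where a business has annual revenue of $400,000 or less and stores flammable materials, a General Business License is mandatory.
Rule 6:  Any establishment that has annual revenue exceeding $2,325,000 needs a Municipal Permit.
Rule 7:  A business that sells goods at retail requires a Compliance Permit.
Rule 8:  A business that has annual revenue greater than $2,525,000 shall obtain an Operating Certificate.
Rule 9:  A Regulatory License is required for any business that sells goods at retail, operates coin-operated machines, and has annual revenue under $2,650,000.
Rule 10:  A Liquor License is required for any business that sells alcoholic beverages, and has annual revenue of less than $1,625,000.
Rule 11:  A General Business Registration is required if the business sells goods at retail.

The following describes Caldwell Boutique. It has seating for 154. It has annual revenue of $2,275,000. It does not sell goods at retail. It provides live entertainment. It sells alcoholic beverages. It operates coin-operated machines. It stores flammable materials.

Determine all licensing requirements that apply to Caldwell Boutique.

None

Rule 1: does not sell goods at retail; stores flammable materials → Compliance Registration not required.
Rule 2: revenue $2,275,000 ≥ $1,825,000 → Trade License not required.
Rule 3: seating 154 ≤ 182; operates coin-operated machines; revenue $2,275,000 < $2,775,000 → Limited Seating Certificate not required.
Rule 4: does not sell goods at retail; provides live entertainment → Regulatory Authorization not required.
Rule 5: revenue $2,275,000 > $400,000; stores flammable materials → General Business License not required.
Rule 6: revenue $2,275,000 ≤ $2,325,000 → Municipal Permit not required.
Rule 7: does not sell goods at retail → Compliance Permit not required.
Rule 8: revenue $2,275,000 ≤ $2,525,000 → Operating Certificate not required.
Rule 9: does not sell goods at retail; operates coin-operated machines; revenue $2,275,000 < $2,650,000 → Regulatory License not required.
Rule 10: sells alcoholic beverages; revenue $2,275,000 ≥ $1,625,000 → Liquor License not required.
Rule 11: does not sell goods at retail → General Business Registration not required.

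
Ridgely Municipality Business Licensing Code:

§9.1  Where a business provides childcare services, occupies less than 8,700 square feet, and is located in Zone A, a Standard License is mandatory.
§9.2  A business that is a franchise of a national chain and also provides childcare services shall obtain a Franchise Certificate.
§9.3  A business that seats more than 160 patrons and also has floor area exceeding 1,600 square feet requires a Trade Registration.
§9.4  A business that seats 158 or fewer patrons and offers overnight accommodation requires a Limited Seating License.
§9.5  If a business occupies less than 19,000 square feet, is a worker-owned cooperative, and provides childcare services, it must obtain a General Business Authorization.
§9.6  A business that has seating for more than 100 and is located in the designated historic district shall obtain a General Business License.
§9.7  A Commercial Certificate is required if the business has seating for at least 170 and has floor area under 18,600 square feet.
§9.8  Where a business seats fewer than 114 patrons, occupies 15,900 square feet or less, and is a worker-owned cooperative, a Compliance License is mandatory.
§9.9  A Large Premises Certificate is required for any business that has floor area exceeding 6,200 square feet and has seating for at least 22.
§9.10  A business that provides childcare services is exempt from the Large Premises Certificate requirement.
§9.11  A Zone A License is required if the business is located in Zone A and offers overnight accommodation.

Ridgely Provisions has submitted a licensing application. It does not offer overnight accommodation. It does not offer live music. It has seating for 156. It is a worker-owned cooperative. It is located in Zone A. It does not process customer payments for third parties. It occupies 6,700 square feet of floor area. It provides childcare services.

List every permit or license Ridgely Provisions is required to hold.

General Business Authorization, Standard License

§9.1 provides childcare services; floor area 6,700 square feet < 8,700 square feet; is located in Zone A → Standard License required.
§9.2 is a worker-owned cooperative (not: is a franchise of a national chain); provides childcare services → Franchise Certificate not required.
§9.3 seating 156 ≤ 160; floor area 6,700 square feet > 1,600 square feet → Trade Registration not required.
§9.4 seating 156 ≤ 158; does not offer overnight accommodation → Limited Seating License not required.
§9.5 floor area 6,700 square feet < 19,000 square feet; is a worker-owned cooperative; provides childcare services → General Business Authorization required.
§9.6 seating 156 > 100; is located in Zone A (not: is located in the designated historic district) → General Business License not required.
§9.7 seating 156 < 170; floor area 6,700 square feet < 18,600 square feet → Commercial Certificate not required.
§9.8 seating 156 ≥ 114; floor area 6,700 square feet ≤ 15,900 square feet; is a worker-owned cooperative → Compliance License not required.
§9.9 floor area 6,700 square feet > 6,200 square feet; seating 156 ≥ 22 → Large Premises Certificate required.
§9.10 provides childcare services → exempt from Large Premises Certificate.
§9.11 is located in Zone A; does not offer overnight accommodation → Zone A License not required.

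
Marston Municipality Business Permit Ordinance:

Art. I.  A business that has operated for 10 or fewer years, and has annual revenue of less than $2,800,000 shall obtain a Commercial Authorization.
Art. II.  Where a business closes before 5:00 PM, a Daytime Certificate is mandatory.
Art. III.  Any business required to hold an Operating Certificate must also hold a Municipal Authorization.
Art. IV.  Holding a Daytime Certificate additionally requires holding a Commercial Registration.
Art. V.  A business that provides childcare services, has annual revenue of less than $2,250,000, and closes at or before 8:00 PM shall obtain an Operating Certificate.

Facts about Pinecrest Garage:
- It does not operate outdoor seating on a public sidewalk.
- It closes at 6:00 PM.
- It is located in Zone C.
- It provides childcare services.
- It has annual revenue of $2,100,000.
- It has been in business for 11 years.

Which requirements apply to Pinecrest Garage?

Municipal Authorization, Operating Certificate

Art. I. years in business 11 > 10; revenue $2,100,000 < $2,800,000 → Commercial Authorization not required.
Art. II. closes 6:00 PM, after 5:00 PM → Daytime Certificate not required.
Art. III. Operating Certificate is required → Municipal Authorization also required.
Art. IV. Daytime Certificate is not required → no effect.
Art. V. provides childcare services; revenue $2,100,000 < $2,250,000; closes 6:00 PM, at/before 8:00 PM → Operating Certificate required.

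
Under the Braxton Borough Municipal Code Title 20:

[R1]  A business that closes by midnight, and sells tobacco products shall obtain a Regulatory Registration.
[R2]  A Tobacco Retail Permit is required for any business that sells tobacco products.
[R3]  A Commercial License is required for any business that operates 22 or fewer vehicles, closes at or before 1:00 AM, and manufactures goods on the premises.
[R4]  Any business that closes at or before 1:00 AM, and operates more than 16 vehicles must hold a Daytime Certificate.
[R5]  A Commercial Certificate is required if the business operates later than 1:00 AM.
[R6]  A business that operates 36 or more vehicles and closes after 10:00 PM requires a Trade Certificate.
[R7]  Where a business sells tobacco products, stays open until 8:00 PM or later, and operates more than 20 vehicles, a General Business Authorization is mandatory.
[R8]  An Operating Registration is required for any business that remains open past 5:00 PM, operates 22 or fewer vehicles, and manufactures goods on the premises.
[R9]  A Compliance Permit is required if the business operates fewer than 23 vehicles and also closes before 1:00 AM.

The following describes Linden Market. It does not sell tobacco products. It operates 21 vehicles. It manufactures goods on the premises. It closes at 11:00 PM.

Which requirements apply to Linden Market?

[R1] closes 11:00 PM, at/before midnight; does not sell tobacco products → Regulatory Registration not required.
[R2] does not sell tobacco products → Tobacco Retail Permit not required.
[R3] vehicles 21 ≤ 22; closes 11:00 PM, at/before 1:00 AM; manufactures goods on the premises → Commercial License required.
[R4] closes 11:00 PM, at/before 1:00 AM; vehicles 21 > 16 → Daytime Certificate required.
[R5] closes 11:00 PM, at/before 1:00 AM → Commercial Certificate not required.
[R6] vehicles 21 < 36; closes 11:00 PM, after 10:00 PM → Trade Certificate not required.
[R7] does not sell tobacco products; closes 11:00 PM, after 8:00 PM; vehicles 21 > 20 → General Business Authorization not required.
[R8] closes 11:00 PM, after 5:00 PM; vehicles 21 ≤ 22; manufactures goods on the premises → Operating Registration required.
[R9] vehicles 21 < 23; closes 11:00 PM, at/before 1:00 AM → Compliance Permit required.

Commercial License, Compliance Permit, Daytime Certificate, Operating Registration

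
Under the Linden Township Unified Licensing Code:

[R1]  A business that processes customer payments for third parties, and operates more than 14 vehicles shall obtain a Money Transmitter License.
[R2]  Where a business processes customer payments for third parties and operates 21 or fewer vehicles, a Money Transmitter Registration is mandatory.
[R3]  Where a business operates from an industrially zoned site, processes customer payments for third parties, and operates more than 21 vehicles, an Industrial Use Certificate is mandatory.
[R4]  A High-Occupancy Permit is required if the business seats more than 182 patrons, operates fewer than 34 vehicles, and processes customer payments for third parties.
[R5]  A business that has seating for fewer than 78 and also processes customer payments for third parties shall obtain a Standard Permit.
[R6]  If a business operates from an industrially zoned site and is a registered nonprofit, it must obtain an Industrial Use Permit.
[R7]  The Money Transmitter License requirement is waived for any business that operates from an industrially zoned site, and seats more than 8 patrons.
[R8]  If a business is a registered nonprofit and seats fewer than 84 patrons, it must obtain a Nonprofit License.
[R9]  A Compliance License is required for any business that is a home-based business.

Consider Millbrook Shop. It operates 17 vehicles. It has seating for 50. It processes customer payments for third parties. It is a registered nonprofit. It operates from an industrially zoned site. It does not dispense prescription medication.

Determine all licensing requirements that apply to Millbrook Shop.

Industrial Use Permit, Money Transmitter Registration, Nonprofit License, Standard Permit

[R1] processes customer payments for third parties; vehicles 17 > 14 → Money Transmitter License required.
[R2] processes customer payments for third parties; vehicles 17 ≤ 21 → Money Transmitter Registration required.
[R3] operates from an industrially zoned site; processes customer payments for third parties; vehicles 17 ≤ 21 → Industrial Use Certificate not required.
[R4] seating 50 ≤ 182; vehicles 17 < 34; processes customer payments for third parties → High-Occupancy Permit not required.
[R5] seating 50 < 78; processes customer payments for third parties → Standard Permit required.
[R6] operates from an industrially zoned site; is a registered nonprofit → Industrial Use Permit required.
[R7] operates from an industrially zoned site; seating 50 > 8 → exempt from Money Transmitter License.
[R8] is a registered nonprofit; seating 50 < 84 → Nonprofit License required.
[R9] operates from an industrially zoned site (not: is a home-based business) → Compliance License not required.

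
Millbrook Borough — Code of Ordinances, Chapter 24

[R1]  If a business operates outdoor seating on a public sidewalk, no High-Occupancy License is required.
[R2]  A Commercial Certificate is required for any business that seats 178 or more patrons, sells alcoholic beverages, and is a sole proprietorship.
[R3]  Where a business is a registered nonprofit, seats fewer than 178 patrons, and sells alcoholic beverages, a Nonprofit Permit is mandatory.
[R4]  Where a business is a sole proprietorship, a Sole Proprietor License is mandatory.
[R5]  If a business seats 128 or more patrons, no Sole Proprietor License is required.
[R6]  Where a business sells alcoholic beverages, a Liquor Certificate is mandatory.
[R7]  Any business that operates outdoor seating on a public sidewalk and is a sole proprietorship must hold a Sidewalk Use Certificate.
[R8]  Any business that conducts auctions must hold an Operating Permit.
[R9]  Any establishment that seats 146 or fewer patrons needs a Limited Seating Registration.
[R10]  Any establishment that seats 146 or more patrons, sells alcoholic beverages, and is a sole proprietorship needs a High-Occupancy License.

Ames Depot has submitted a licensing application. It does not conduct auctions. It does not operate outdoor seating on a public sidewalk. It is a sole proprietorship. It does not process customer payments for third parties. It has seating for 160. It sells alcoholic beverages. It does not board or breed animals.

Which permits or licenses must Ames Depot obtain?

High-Occupancy License, Liquor Certificate

[R1] does not operate outdoor seating on a public sidewalk → High-Occupancy License exemption does not apply.
[R2] seating 160 < 178; sells alcoholic beverages; is a sole proprietorship → Commercial Certificate not required.
[R3] is a sole proprietorship (not: is a registered nonprofit); seating 160 < 178; sells alcoholic beverages → Nonprofit Permit not required.
[R4] is a sole proprietorship → Sole Proprietor License required.
[R5] seating 160 ≥ 128 → exempt from Sole Proprietor License.
[R6] sells alcoholic beverages → Liquor Certificate required.
[R7] does not operate outdoor seating on a public sidewalk; is a sole proprietorship → Sidewalk Use Certificate not required.
[R8] does not conduct auctions → Operating Permit not required.
[R9] seating 160 > 146 → Limited Seating Registration not required.
[R10] seating 160 ≥ 146; sells alcoholic beverages; is a sole proprietorship → High-Occupancy License required.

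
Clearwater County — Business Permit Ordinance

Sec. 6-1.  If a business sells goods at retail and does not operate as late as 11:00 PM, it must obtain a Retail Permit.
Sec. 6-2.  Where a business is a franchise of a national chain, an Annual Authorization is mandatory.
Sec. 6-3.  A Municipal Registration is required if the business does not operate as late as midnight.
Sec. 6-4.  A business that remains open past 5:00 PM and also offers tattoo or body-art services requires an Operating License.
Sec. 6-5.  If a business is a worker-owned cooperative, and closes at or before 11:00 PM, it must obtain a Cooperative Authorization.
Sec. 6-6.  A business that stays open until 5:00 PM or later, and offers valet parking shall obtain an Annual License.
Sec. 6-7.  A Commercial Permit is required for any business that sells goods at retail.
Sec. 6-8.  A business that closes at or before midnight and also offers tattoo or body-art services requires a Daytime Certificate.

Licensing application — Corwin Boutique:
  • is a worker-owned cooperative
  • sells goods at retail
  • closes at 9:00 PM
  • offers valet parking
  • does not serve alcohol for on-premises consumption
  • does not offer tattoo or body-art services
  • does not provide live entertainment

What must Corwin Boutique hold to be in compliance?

Sec. 6-1. sells goods at retail; closes 9:00 PM, at/before 11:00 PM → Retail Permit required.
Sec. 6-2. is a worker-owned cooperative (not: is a franchise of a national chain) → Annual Authorization not required.
Sec. 6-3. closes 9:00 PM, at/before midnight → Municipal Registration required.
Sec. 6-4. closes 9:00 PM, after 5:00 PM; does not offer tattoo or body-art services → Operating License not required.
Sec. 6-5. is a worker-owned cooperative; closes 9:00 PM, at/before 11:00 PM → Cooperative Authorization required.
Sec. 6-6. closes 9:00 PM, after 5:00 PM; offers valet parking → Annual License required.
Sec. 6-7. sells goods at retail → Commercial Permit required.
Sec. 6-8. closes 9:00 PM, at/before midnight; does not offer tattoo or body-art services → Daytime Certificate not required.

Annual License, Commercial Permit, Cooperative Authorization, Municipal Registration, Retail Permit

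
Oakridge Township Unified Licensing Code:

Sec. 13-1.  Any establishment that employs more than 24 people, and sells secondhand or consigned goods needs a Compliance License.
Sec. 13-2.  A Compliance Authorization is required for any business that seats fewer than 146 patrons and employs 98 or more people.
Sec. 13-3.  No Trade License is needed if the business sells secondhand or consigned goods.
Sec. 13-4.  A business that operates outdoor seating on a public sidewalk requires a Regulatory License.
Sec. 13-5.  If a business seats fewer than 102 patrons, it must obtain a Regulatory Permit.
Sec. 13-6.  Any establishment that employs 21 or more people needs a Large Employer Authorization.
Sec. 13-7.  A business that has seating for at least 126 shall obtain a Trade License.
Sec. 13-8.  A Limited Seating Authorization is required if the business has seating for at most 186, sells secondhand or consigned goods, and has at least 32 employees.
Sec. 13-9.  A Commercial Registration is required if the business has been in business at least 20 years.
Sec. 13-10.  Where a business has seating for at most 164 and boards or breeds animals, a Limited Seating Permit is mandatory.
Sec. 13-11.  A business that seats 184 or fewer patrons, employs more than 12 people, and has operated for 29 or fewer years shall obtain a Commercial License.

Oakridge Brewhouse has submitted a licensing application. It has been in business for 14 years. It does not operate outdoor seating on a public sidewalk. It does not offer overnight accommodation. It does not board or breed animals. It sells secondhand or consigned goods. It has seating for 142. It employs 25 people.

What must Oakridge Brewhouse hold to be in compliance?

Sec. 13-1. employees 25 > 24; sells secondhand or consigned goods → Compliance License required.
Sec. 13-2. seating 142 < 146; employees 25 < 98 → Compliance Authorization not required.
Sec. 13-3. sells secondhand or consigned goods → exempt from Trade License.
Sec. 13-4. does not operate outdoor seating on a public sidewalk → Regulatory License not required.
Sec. 13-5. seating 142 ≥ 102 → Regulatory Permit not required.
Sec. 13-6. employees 25 ≥ 21 → Large Employer Authorization required.
Sec. 13-7. seating 142 ≥ 126 → Trade License required.
Sec. 13-8. seating 142 ≤ 186; sells secondhand or consigned goods; employees 25 < 32 → Limited Seating Authorization not required.
Sec. 13-9. years in business 14 < 20 → Commercial Registration not required.
Sec. 13-10. seating 142 ≤ 164; does not board or breed animals → Limited Seating Permit not required.
Sec. 13-11. seating 142 ≤ 184; employees 25 > 12; years in business 14 ≤ 29 → Commercial License required.

Commercial License, Compliance License, Large Employer Authorization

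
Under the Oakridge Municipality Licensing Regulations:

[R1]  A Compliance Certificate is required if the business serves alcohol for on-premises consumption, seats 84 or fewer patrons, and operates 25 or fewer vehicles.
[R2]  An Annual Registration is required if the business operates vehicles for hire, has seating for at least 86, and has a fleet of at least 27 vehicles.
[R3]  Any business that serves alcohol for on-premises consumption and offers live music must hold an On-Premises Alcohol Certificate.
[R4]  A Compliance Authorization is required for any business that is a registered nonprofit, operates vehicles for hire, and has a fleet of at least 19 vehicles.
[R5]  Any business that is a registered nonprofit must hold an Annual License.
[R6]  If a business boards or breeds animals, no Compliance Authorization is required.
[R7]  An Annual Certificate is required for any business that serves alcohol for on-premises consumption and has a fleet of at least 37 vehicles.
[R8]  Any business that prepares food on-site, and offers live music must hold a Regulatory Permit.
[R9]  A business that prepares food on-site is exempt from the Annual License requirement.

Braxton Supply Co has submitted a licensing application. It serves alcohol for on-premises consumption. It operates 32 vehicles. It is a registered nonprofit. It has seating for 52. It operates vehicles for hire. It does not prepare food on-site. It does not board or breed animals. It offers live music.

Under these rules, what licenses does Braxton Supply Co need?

[R1] serves alcohol for on-premises consumption; seating 52 ≤ 84; vehicles 32 > 25 → Compliance Certificate not required.
[R2] operates vehicles for hire; seating 52 < 86; vehicles 32 ≥ 27 → Annual Registration not required.
[R3] serves alcohol for on-premises consumption; offers live music → On-Premises Alcohol Certificate required.
[R4] is a registered nonprofit; operates vehicles for hire; vehicles 32 ≥ 19 → Compliance Authorization required.
[R5] is a registered nonprofit → Annual License required.
[R6] does not board or breed animals → Compliance Authorization exemption does not apply.
[R7] serves alcohol for on-premises consumption; vehicles 32 < 37 → Annual Certificate not required.
[R8] does not prepare food on-site; offers live music → Regulatory Permit not required.
[R9] does not prepare food on-site → Annual License exemption does not apply.

Annual License, Compliance Authorization, On-Premises Alcohol Certificate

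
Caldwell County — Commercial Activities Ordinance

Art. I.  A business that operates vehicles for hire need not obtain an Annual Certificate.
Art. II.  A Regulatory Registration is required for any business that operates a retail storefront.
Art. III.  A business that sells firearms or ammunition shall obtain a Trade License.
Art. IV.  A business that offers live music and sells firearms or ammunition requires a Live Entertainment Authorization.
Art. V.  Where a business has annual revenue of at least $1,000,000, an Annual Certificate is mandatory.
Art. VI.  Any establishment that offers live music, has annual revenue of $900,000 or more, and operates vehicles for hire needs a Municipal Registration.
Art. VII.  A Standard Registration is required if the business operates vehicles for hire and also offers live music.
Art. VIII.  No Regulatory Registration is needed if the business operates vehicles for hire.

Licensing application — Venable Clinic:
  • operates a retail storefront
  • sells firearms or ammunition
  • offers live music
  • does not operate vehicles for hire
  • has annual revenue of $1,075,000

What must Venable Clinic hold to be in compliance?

Annual Certificate, Live Entertainment Authorization, Regulatory Registration, Trade License

Art. I. does not operate vehicles for hire → Annual Certificate exemption does not apply.
Art. II. operates a retail storefront → Regulatory Registration required.
Art. III. sells firearms or ammunition → Trade License required.
Art. IV. offers live music; sells firearms or ammunition → Live Entertainment Authorization required.
Art. V. revenue $1,075,000 ≥ $1,000,000 → Annual Certificate required.
Art. VI. offers live music; revenue $1,075,000 ≥ $900,000; does not operate vehicles for hire → Municipal Registration not required.
Art. VII. does not operate vehicles for hire; offers live music → Standard Registration not required.
Art. VIII. does not operate vehicles for hire → Regulatory Registration exemption does not apply.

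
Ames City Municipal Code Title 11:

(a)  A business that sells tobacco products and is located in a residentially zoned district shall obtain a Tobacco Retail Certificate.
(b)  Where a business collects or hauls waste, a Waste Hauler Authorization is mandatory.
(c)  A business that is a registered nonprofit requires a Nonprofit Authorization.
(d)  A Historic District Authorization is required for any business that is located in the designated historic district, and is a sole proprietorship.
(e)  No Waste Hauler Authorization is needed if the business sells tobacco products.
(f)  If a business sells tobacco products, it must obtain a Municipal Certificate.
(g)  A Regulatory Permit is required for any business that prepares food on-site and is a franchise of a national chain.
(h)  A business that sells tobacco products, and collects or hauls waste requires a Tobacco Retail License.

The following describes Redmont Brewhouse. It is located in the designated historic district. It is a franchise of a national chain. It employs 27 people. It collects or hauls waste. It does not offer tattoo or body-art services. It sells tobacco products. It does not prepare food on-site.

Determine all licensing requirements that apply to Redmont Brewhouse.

(a) sells tobacco products; is located in the designated historic district (not: is located in a residentially zoned district) → Tobacco Retail Certificate not required.
(b) collects or hauls waste → Waste Hauler Authorization required.
(c) is a franchise of a national chain (not: is a registered nonprofit) → Nonprofit Authorization not required.
(d) is located in the designated historic district; is a franchise of a national chain (not: is a sole proprietorship) → Historic District Authorization not required.
(e) sells tobacco products → exempt from Waste Hauler Authorization.
(f) sells tobacco products → Municipal Certificate required.
(g) does not prepare food on-site; is a franchise of a national chain → Regulatory Permit not required.
(h) sells tobacco products; collects or hauls waste → Tobacco Retail License required.

Municipal Certificate, Tobacco Retail License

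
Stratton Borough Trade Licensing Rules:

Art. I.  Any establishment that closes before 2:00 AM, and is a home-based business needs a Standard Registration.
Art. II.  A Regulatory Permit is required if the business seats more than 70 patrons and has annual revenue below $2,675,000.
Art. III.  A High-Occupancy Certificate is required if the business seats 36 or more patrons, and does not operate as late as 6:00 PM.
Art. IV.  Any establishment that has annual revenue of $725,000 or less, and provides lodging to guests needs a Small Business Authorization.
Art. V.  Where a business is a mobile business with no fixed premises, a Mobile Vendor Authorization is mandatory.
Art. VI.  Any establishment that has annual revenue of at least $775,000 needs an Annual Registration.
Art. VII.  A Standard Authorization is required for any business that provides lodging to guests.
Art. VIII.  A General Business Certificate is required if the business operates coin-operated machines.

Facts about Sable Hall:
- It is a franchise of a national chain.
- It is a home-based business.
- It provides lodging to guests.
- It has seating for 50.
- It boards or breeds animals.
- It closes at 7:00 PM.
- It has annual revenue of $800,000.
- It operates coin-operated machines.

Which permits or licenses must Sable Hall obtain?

Annual Registration, General Business Certificate, Standard Authorization, Standard Registration

Art. I. closes 7:00 PM, at/before 2:00 AM; is a home-based business → Standard Registration required.
Art. II. seating 50 ≤ 70; revenue $800,000 < $2,675,000 → Regulatory Permit not required.
Art. III. seating 50 ≥ 36; closes 7:00 PM, after 6:00 PM → High-Occupancy Certificate not required.
Art. IV. revenue $800,000 > $725,000; provides lodging to guests → Small Business Authorization not required.
Art. V. is a home-based business (not: is a mobile business with no fixed premises) → Mobile Vendor Authorization not required.
Art. VI. revenue $800,000 ≥ $775,000 → Annual Registration required.
Art. VII. provides lodging to guests → Standard Authorization required.
Art. VIII. operates coin-operated machines → General Business Certificate required.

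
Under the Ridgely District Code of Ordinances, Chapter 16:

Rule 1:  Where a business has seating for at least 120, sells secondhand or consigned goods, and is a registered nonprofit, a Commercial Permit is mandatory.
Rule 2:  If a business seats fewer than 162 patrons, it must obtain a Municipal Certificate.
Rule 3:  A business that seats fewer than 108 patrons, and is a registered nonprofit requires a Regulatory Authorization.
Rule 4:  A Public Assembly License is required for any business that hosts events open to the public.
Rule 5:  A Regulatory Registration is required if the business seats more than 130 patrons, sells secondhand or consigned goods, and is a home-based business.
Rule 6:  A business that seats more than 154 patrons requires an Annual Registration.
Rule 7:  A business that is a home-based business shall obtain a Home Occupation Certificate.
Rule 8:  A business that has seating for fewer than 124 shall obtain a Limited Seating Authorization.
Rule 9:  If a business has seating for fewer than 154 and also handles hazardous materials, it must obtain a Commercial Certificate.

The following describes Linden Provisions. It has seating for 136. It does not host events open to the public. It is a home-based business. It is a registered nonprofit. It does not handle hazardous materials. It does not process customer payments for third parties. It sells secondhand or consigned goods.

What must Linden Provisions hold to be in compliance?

Rule 1: seating 136 ≥ 120; sells secondhand or consigned goods; is a registered nonprofit → Commercial Permit required.
Rule 2: seating 136 < 162 → Municipal Certificate required.
Rule 3: seating 136 ≥ 108; is a registered nonprofit → Regulatory Authorization not required.
Rule 4: does not host events open to the public → Public Assembly License not required.
Rule 5: seating 136 > 130; sells secondhand or consigned goods; is a home-based business → Regulatory Registration required.
Rule 6: seating 136 ≤ 154 → Annual Registration not required.
Rule 7: is a home-based business → Home Occupation Certificate required.
Rule 8: seating 136 ≥ 124 → Limited Seating Authorization not required.
Rule 9: seating 136 < 154; does not handle hazardous materials → Commercial Certificate not required.

Commercial Permit, Home Occupation Certificate, Municipal Certificate, Regulatory Registration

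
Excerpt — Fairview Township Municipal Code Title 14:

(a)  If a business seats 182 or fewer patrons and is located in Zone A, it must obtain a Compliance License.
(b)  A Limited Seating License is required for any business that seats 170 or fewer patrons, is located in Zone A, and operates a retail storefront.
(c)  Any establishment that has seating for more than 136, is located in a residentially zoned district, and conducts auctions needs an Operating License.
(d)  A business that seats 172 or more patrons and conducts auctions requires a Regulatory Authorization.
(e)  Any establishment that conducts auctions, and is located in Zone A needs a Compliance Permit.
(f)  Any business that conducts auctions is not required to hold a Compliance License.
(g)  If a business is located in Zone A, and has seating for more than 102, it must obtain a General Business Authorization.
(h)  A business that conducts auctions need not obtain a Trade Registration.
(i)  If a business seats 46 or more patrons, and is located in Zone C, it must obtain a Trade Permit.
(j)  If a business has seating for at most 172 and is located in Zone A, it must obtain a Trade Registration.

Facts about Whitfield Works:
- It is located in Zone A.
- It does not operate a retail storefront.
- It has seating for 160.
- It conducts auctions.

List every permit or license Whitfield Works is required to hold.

(a) seating 160 ≤ 182; is located in Zone A → Compliance License required.
(b) seating 160 ≤ 170; is located in Zone A; does not operate a retail storefront → Limited Seating License not required.
(c) seating 160 > 136; is located in Zone A (not: is located in a residentially zoned district); conducts auctions → Operating License not required.
(d) seating 160 < 172; conducts auctions → Regulatory Authorization not required.
(e) conducts auctions; is located in Zone A → Compliance Permit required.
(f) conducts auctions → exempt from Compliance License.
(g) is located in Zone A; seating 160 > 102 → General Business Authorization required.
(h) conducts auctions → exempt from Trade Registration.
(i) seating 160 ≥ 46; is located in Zone A (not: is located in Zone C) → Trade Permit not required.
(j) seating 160 ≤ 172; is located in Zone A → Trade Registration required.

Compliance Permit, General Business Authorization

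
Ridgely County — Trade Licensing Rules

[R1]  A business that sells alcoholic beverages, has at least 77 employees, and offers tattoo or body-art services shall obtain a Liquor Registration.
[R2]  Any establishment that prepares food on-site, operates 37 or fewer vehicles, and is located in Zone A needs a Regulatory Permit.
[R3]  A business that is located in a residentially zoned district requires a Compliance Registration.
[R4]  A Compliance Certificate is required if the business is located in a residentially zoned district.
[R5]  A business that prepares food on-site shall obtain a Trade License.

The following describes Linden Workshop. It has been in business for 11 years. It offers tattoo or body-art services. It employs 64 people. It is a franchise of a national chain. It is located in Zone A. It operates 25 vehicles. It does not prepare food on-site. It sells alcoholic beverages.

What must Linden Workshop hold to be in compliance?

[R1] sells alcoholic beverages; employees 64 < 77; offers tattoo or body-art services → Liquor Registration not required.
[R2] does not prepare food on-site; vehicles 25 ≤ 37; is located in Zone A → Regulatory Permit not required.
[R3] is located in Zone A (not: is located in a residentially zoned district) → Compliance Registration not required.
[R4] is located in Zone A (not: is located in a residentially zoned district) → Compliance Certificate not required.
[R5] does not prepare food on-site → Trade License not required.

None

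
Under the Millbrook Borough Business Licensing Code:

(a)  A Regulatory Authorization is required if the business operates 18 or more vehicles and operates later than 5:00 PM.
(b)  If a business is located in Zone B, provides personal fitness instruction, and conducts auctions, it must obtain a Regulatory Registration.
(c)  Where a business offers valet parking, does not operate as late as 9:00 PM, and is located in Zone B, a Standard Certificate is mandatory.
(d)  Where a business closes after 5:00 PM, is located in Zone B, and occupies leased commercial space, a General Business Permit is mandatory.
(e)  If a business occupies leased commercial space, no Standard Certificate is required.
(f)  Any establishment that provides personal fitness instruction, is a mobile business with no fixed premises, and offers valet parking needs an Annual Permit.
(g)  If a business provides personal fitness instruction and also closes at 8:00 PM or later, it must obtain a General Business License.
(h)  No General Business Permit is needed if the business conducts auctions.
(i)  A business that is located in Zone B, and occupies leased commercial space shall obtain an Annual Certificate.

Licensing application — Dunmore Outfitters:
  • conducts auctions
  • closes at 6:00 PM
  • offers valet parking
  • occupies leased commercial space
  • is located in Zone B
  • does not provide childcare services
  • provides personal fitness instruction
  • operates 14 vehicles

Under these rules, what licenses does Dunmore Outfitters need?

(a) vehicles 14 < 18; closes 6:00 PM, after 5:00 PM → Regulatory Authorization not required.
(b) is located in Zone B; provides personal fitness instruction; conducts auctions → Regulatory Registration required.
(c) offers valet parking; closes 6:00 PM, at/before 9:00 PM; is located in Zone B → Standard Certificate required.
(d) closes 6:00 PM, after 5:00 PM; is located in Zone B; occupies leased commercial space → General Business Permit required.
(e) occupies leased commercial space → exempt from Standard Certificate.
(f) provides personal fitness instruction; occupies leased commercial space (not: is a mobile business with no fixed premises); offers valet parking → Annual Permit not required.
(g) provides personal fitness instruction; closes 6:00 PM, at/before 8:00 PM → General Business License not required.
(h) conducts auctions → exempt from General Business Permit.
(i) is located in Zone B; occupies leased commercial space → Annual Certificate required.

Annual Certificate, Regulatory Registration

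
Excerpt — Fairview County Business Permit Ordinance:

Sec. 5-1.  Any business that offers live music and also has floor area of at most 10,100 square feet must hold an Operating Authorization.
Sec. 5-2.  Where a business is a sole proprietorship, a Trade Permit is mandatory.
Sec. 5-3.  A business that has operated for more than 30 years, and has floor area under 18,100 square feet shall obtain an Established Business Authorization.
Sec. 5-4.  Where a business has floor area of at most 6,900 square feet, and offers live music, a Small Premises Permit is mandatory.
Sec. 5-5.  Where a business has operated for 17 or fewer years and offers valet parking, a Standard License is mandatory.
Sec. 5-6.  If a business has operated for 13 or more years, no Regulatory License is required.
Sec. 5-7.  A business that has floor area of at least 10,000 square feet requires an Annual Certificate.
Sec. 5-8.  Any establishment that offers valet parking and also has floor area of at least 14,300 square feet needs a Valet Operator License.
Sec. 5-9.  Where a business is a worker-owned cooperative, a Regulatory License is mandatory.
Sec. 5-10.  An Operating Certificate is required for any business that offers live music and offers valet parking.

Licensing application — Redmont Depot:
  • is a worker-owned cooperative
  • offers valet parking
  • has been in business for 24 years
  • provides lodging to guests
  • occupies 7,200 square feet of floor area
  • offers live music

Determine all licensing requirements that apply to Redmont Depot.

Sec. 5-1. offers live music; floor area 7,200 square feet ≤ 10,100 square feet → Operating Authorization required.
Sec. 5-2. is a worker-owned cooperative (not: is a sole proprietorship) → Trade Permit not required.
Sec. 5-3. years in business 24 ≤ 30; floor area 7,200 square feet < 18,100 square feet → Established Business Authorization not required.
Sec. 5-4. floor area 7,200 square feet > 6,900 square feet; offers live music → Small Premises Permit not required.
Sec. 5-5. years in business 24 > 17; offers valet parking → Standard License not required.
Sec. 5-6. years in business 24 ≥ 13 → exempt from Regulatory License.
Sec. 5-7. floor area 7,200 square feet < 10,000 square feet → Annual Certificate not required.
Sec. 5-8. offers valet parking; floor area 7,200 square feet < 14,300 square feet → Valet Operator License not required.
Sec. 5-9. is a worker-owned cooperative → Regulatory License required.
Sec. 5-10. offers live music; offers valet parking → Operating Certificate required.

Operating Authorization, Operating Certificate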